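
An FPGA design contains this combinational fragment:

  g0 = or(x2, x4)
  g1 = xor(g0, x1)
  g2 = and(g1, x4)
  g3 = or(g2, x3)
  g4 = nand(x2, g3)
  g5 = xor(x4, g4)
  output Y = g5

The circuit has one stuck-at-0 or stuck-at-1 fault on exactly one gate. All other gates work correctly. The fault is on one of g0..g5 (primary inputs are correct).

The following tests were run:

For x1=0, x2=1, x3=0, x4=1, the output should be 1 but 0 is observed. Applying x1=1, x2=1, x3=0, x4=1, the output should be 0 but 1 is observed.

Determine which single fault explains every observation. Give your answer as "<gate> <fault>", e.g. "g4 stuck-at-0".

g0 stuck-at-0

Fault-free values for test 1 (x1=0, x2=1, x3=0, x4=1): g0=1, g1=1, g2=1, g3=1, g4=0, g5=1, giving Y=1. Observed 0.
Test 1: faults giving observed 0 are {g0 stuck-at-0, g1 stuck-at-0, g2 stuck-at-0, g3 stuck-at-0, g4 stuck-at-1, g5 stuck-at-0}.
Test 2 (x1=1, x2=1, x3=0, x4=1): fault-free g0=1, g1=0, g2=0, g3=0, g4=1, g5=0 → 0; observed 1. Eliminates g1 stuck-at-0, g2 stuck-at-0, g3 stuck-at-0, g4 stuck-at-1, g5 stuck-at-0.
Only g0 stuck-at-0 is consistent with every test.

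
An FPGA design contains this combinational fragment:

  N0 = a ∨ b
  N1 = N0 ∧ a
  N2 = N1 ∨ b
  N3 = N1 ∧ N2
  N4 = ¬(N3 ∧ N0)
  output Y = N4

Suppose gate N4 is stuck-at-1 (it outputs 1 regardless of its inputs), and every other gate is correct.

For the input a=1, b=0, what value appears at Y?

1

Propagate with N4 forced: N0=1, N1=1, N2=1, N3=1, N4=1 [stuck-at-1].
So Y = 1. (Without the fault it would be 0.)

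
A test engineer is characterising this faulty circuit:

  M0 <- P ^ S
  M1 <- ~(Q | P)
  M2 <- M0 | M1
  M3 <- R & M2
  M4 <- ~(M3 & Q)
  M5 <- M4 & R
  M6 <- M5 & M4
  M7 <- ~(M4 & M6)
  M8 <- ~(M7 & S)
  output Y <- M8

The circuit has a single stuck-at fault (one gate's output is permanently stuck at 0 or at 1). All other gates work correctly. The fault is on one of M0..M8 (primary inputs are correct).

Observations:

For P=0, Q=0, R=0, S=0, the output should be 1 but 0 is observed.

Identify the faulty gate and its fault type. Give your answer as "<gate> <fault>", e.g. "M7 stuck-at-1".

Fault-free values for test 1 (P=0, Q=0, R=0, S=0): M0=0, M1=1, M2=1, M3=0, M4=1, M5=0, M6=0, M7=1, M8=1, giving Y=1. Observed 0.
Test 1: faults giving observed 0 are {M8 stuck-at-0}.
Only M8 stuck-at-0 is consistent with every test.

M8 stuck-at-0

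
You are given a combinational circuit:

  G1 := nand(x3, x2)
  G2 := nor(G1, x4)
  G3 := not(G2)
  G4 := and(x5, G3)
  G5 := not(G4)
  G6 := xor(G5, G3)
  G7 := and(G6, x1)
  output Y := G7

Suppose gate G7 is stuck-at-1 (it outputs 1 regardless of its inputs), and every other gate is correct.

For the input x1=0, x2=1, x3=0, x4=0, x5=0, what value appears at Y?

Propagate with G7 forced: G1=1, G2=0, G3=1, G4=0, G5=1, G6=0, G7=1 [stuck-at-1].
So Y = 1. (Without the fault it would be 0.)

1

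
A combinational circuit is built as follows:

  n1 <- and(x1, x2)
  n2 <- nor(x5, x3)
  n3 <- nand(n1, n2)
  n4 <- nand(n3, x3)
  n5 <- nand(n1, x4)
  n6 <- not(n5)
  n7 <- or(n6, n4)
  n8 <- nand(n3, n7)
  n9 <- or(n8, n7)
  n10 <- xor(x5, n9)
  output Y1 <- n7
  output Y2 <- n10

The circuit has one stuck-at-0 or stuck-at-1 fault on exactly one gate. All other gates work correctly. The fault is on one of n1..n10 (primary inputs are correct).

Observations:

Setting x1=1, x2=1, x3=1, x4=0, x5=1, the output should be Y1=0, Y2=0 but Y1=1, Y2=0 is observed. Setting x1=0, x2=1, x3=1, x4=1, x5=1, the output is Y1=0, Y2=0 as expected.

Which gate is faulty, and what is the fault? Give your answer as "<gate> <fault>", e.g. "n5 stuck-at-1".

Fault-free values for test 1 (x1=1, x2=1, x3=1, x4=0, x5=1): n1=1, n2=0, n3=1, n4=0, n5=1, n6=0, n7=0, n8=1, n9=1, n10=0, giving Y1=0, Y2=0. Observed Y1=1, Y2=0.
Test 1: faults giving observed Y1=1, Y2=0 are {n2 stuck-at-1, n3 stuck-at-0, n4 stuck-at-1, n5 stuck-at-0, n6 stuck-at-1, n7 stuck-at-1}.
Test 2 (x1=0, x2=1, x3=1, x4=1, x5=1): fault-free n1=0, n2=0, n3=1, n4=0, n5=1, n6=0, n7=0, n8=1, n9=1, n10=0 → Y1=0, Y2=0; observed Y1=0, Y2=0. Eliminates n3 stuck-at-0, n4 stuck-at-1, n5 stuck-at-0, n6 stuck-at-1, n7 stuck-at-1.
Only n2 stuck-at-1 is consistent with every test.

n2 stuck-at-1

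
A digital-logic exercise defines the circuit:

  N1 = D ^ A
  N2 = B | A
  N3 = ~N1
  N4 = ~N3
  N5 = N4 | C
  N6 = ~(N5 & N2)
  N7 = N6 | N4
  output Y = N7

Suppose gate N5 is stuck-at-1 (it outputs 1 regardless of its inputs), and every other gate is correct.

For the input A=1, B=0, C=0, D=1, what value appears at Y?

0

Propagate with N5 forced: N1=0, N2=1, N3=1, N4=0, N5=1 [stuck-at-1], N6=0, N7=0.
So Y = 0. (Without the fault it would be 1.)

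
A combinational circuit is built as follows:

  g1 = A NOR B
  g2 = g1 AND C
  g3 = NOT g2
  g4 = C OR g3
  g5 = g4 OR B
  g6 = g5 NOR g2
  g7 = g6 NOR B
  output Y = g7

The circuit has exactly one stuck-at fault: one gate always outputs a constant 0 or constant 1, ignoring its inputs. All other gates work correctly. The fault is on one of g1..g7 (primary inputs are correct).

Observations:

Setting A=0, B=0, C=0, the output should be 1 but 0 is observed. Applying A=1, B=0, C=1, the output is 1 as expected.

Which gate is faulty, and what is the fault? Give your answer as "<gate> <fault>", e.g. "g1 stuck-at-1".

g3 stuck-at-0

Fault-free values for test 1 (A=0, B=0, C=0): g1=1, g2=0, g3=1, g4=1, g5=1, g6=0, g7=1, giving Y=1. Observed 0.
Test 1: faults giving observed 0 are {g3 stuck-at-0, g4 stuck-at-0, g5 stuck-at-0, g6 stuck-at-1, g7 stuck-at-0}.
Test 2 (A=1, B=0, C=1): fault-free g1=0, g2=0, g3=1, g4=1, g5=1, g6=0, g7=1 → 1; observed 1. Eliminates g4 stuck-at-0, g5 stuck-at-0, g6 stuck-at-1, g7 stuck-at-0.
Only g3 stuck-at-0 is consistent with every test.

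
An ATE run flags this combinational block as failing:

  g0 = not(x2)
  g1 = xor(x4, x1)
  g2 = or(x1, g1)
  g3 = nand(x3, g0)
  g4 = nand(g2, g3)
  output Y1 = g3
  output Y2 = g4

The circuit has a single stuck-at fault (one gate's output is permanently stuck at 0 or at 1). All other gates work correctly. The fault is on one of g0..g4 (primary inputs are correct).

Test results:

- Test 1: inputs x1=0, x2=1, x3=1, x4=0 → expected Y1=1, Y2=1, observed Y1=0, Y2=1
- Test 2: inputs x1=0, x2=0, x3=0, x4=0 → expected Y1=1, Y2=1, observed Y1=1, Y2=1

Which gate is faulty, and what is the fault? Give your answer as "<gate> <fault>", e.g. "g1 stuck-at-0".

g0 stuck-at-1

Fault-free values for test 1 (x1=0, x2=1, x3=1, x4=0): g0=0, g1=0, g2=0, g3=1, g4=1, giving Y1=1, Y2=1. Observed Y1=0, Y2=1.
Test 1: faults giving observed Y1=0, Y2=1 are {g0 stuck-at-1, g3 stuck-at-0}.
Test 2 (x1=0, x2=0, x3=0, x4=0): fault-free g0=1, g1=0, g2=0, g3=1, g4=1 → Y1=1, Y2=1; observed Y1=1, Y2=1. Eliminates g3 stuck-at-0.
Only g0 stuck-at-1 is consistent with every test.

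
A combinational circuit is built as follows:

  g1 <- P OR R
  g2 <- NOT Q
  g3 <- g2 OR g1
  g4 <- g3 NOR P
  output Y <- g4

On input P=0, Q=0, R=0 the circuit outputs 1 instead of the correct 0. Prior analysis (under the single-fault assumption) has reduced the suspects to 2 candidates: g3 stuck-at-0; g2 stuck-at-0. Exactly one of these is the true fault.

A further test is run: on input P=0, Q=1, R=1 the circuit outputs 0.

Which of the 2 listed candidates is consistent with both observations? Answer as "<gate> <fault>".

g2 stuck-at-0

Evaluate each candidate on input P=0, Q=1, R=1:
  g3 stuck-at-0: g1=1, g2=0, g3=0 [stuck-at-0], g4=1 → 1 — eliminated
  g2 stuck-at-0: g1=1, g2=0 [stuck-at-0], g3=1, g4=0 → 0 — matches
Only g2 stuck-at-0 reproduces the observed 0.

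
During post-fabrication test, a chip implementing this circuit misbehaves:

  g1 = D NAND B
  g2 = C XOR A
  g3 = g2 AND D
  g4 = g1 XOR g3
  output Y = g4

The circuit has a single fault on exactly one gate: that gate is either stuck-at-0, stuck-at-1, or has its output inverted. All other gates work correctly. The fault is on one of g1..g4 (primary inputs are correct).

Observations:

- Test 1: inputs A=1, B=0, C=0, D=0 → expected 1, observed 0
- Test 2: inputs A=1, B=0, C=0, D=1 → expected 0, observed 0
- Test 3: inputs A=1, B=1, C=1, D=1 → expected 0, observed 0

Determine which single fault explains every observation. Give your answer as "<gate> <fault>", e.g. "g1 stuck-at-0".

g4 stuck-at-0

Fault-free values for test 1 (A=1, B=0, C=0, D=0): g1=1, g2=1, g3=0, g4=1, giving Y=1. Observed 0.
Test 1: faults giving observed 0 are {g1 stuck-at-0, g1 inverted output, g3 stuck-at-1, g3 inverted output, g4 stuck-at-0, g4 inverted output}.
Test 2 (A=1, B=0, C=0, D=1): fault-free g1=1, g2=1, g3=1, g4=0 → 0; observed 0. Eliminates g1 stuck-at-0, g1 inverted output, g3 inverted output, g4 inverted output.
Test 3 (A=1, B=1, C=1, D=1): fault-free g1=0, g2=0, g3=0, g4=0 → 0; observed 0. Eliminates g3 stuck-at-1.
Only g4 stuck-at-0 is consistent with every test.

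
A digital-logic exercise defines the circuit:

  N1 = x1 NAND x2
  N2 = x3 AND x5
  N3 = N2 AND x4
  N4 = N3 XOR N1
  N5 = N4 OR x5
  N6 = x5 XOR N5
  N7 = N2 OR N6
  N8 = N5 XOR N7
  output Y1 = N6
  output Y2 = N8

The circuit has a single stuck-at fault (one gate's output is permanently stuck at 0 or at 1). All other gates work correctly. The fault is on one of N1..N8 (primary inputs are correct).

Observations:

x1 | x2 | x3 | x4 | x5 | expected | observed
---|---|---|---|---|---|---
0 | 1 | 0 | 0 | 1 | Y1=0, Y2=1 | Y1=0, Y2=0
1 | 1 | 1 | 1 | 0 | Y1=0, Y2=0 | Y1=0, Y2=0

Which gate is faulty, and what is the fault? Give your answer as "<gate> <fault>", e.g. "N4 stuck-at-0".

Fault-free values for test 1 (x1=0, x2=1, x3=0, x4=0, x5=1): N1=1, N2=0, N3=0, N4=1, N5=1, N6=0, N7=0, N8=1, giving Y1=0, Y2=1. Observed Y1=0, Y2=0.
Test 1: faults giving observed Y1=0, Y2=0 are {N2 stuck-at-1, N7 stuck-at-1, N8 stuck-at-0}.
Test 2 (x1=1, x2=1, x3=1, x4=1, x5=0): fault-free N1=0, N2=0, N3=0, N4=0, N5=0, N6=0, N7=0, N8=0 → Y1=0, Y2=0; observed Y1=0, Y2=0. Eliminates N2 stuck-at-1, N7 stuck-at-1.
Only N8 stuck-at-0 is consistent with every test.

N8 stuck-at-0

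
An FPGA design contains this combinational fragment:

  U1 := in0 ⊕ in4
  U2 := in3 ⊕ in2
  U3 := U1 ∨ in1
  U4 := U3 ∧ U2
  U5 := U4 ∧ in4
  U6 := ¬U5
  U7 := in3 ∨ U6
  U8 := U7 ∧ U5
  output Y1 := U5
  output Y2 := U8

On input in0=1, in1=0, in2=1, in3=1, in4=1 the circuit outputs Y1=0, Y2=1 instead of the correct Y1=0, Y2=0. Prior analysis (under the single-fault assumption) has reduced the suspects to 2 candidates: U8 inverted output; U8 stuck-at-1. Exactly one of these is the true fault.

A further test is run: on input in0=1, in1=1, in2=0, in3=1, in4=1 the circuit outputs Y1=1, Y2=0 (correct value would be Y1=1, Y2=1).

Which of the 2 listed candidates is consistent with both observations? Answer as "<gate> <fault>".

Evaluate each candidate on input in0=1, in1=1, in2=0, in3=1, in4=1:
  U8 inverted output: U1=0, U2=1, U3=1, U4=1, U5=1, U6=0, U7=1, U8=0 [inverted output] → Y1=1, Y2=0 — matches
  U8 stuck-at-1: U1=0, U2=1, U3=1, U4=1, U5=1, U6=0, U7=1, U8=1 [stuck-at-1] → Y1=1, Y2=1 — eliminated
Only U8 inverted output reproduces the observed Y1=1, Y2=0.

U8 inverted output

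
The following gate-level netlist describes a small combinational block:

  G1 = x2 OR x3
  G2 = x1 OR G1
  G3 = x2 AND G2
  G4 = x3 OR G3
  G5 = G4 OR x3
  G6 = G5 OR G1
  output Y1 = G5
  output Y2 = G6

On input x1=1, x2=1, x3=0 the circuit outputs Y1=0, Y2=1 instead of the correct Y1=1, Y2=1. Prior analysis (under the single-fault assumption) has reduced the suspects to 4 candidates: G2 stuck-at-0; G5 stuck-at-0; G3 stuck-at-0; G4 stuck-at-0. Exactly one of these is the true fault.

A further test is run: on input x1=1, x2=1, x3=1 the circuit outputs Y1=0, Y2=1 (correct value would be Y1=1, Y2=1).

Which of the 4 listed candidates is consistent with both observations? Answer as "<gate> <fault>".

Evaluate each candidate on input x1=1, x2=1, x3=1:
  G2 stuck-at-0: G1=1, G2=0 [stuck-at-0], G3=0, G4=1, G5=1, G6=1 → Y1=1, Y2=1 — eliminated
  G5 stuck-at-0: G1=1, G2=1, G3=1, G4=1, G5=0 [stuck-at-0], G6=1 → Y1=0, Y2=1 — matches
  G3 stuck-at-0: G1=1, G2=1, G3=0 [stuck-at-0], G4=1, G5=1, G6=1 → Y1=1, Y2=1 — eliminated
  G4 stuck-at-0: G1=1, G2=1, G3=1, G4=0 [stuck-at-0], G5=1, G6=1 → Y1=1, Y2=1 — eliminated
Only G5 stuck-at-0 reproduces the observed Y1=0, Y2=1.

G5 stuck-at-0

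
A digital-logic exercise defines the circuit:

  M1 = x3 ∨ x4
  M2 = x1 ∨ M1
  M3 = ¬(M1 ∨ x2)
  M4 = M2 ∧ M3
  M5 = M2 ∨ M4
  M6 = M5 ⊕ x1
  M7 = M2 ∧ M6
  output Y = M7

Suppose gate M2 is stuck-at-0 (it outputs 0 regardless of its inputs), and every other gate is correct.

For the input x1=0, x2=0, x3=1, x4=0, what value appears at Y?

0

Propagate with M2 forced: M1=1, M2=0 [stuck-at-0], M3=0, M4=0, M5=0, M6=0, M7=0.
So Y = 0. (Without the fault it would be 1.)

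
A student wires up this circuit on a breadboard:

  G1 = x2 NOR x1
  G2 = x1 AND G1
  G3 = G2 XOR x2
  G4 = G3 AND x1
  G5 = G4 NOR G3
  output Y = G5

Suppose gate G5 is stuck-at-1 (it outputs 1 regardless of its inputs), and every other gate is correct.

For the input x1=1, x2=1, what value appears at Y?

1

Propagate with G5 forced: G1=0, G2=0, G3=1, G4=1, G5=1 [stuck-at-1].
So Y = 1. (Without the fault it would be 0.)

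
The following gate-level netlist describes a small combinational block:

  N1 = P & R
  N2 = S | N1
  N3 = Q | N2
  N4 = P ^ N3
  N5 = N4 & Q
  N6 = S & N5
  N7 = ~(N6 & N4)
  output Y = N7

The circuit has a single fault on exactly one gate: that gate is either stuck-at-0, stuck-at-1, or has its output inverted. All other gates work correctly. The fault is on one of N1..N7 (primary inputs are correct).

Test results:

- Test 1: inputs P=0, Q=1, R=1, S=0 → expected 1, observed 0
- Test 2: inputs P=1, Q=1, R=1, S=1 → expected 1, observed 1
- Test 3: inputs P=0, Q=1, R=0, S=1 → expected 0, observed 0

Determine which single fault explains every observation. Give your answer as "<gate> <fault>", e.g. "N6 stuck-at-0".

N6 stuck-at-1

Fault-free values for test 1 (P=0, Q=1, R=1, S=0): N1=0, N2=0, N3=1, N4=1, N5=1, N6=0, N7=1, giving Y=1. Observed 0.
Test 1: faults giving observed 0 are {N6 stuck-at-1, N6 inverted output, N7 stuck-at-0, N7 inverted output}.
Test 2 (P=1, Q=1, R=1, S=1): fault-free N1=1, N2=1, N3=1, N4=0, N5=0, N6=0, N7=1 → 1; observed 1. Eliminates N7 stuck-at-0, N7 inverted output.
Test 3 (P=0, Q=1, R=0, S=1): fault-free N1=0, N2=1, N3=1, N4=1, N5=1, N6=1, N7=0 → 0; observed 0. Eliminates N6 inverted output.
Only N6 stuck-at-1 is consistent with every test.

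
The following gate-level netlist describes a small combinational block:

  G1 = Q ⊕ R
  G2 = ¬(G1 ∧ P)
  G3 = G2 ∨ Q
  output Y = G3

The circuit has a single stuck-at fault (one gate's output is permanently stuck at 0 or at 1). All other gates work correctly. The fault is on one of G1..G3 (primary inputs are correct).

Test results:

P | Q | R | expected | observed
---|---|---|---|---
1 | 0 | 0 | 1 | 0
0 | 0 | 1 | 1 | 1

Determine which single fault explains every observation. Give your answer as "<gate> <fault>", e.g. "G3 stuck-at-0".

Fault-free values for test 1 (P=1, Q=0, R=0): G1=0, G2=1, G3=1, giving Y=1. Observed 0.
Test 1: faults giving observed 0 are {G1 stuck-at-1, G2 stuck-at-0, G3 stuck-at-0}.
Test 2 (P=0, Q=0, R=1): fault-free G1=1, G2=1, G3=1 → 1; observed 1. Eliminates G2 stuck-at-0, G3 stuck-at-0.
Only G1 stuck-at-1 is consistent with every test.

G1 stuck-at-1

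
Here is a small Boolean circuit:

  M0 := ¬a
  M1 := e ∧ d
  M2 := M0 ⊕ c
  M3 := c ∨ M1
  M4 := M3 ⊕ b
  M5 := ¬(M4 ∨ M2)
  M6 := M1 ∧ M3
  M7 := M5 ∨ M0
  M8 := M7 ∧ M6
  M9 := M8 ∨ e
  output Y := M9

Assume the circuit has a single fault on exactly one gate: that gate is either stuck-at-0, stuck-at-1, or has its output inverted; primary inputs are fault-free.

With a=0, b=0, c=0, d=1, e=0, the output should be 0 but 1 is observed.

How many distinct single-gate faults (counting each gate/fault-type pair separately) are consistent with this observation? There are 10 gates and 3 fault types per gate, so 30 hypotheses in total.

Fault-free: M0=1, M1=0, M2=1, M3=0, M4=0, M5=0, M6=0, M7=1, M8=0, M9=0 → 0. Observed 1.
  M0: none of the 3 fault types match ✗
  M1: stuck-at-1, inverted output ✓; others ✗
  M2: none of the 3 fault types match ✗
  M3: none of the 3 fault types match ✗
  M4: none of the 3 fault types match ✗
  M5: none of the 3 fault types match ✗
  M6: stuck-at-1, inverted output ✓; others ✗
  M7: none of the 3 fault types match ✗
  M8: stuck-at-1, inverted output ✓; others ✗
  M9: stuck-at-1, inverted output ✓; others ✗
Consistent faults: {M1 stuck-at-1, M1 inverted output, M6 stuck-at-1, M6 inverted output, M8 stuck-at-1, M8 inverted output, M9 stuck-at-1, M9 inverted output} — 8 in all.

8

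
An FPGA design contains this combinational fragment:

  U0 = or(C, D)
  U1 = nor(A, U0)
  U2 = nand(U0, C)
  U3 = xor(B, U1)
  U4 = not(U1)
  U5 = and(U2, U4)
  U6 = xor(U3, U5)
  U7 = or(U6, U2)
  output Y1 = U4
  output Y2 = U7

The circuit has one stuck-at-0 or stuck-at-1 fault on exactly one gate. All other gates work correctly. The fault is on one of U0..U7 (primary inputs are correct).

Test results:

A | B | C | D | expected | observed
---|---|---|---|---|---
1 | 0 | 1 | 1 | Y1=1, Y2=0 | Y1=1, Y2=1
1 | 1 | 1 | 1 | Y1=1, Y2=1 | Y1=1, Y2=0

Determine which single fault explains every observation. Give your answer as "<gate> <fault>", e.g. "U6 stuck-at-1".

U5 stuck-at-1

Fault-free values for test 1 (A=1, B=0, C=1, D=1): U0=1, U1=0, U2=0, U3=0, U4=1, U5=0, U6=0, U7=0, giving Y1=1, Y2=0. Observed Y1=1, Y2=1.
Test 1: faults giving observed Y1=1, Y2=1 are {U0 stuck-at-0, U2 stuck-at-1, U3 stuck-at-1, U5 stuck-at-1, U6 stuck-at-1, U7 stuck-at-1}.
Test 2 (A=1, B=1, C=1, D=1): fault-free U0=1, U1=0, U2=0, U3=1, U4=1, U5=0, U6=1, U7=1 → Y1=1, Y2=1; observed Y1=1, Y2=0. Eliminates U0 stuck-at-0, U2 stuck-at-1, U3 stuck-at-1, U6 stuck-at-1, U7 stuck-at-1.
Only U5 stuck-at-1 is consistent with every test.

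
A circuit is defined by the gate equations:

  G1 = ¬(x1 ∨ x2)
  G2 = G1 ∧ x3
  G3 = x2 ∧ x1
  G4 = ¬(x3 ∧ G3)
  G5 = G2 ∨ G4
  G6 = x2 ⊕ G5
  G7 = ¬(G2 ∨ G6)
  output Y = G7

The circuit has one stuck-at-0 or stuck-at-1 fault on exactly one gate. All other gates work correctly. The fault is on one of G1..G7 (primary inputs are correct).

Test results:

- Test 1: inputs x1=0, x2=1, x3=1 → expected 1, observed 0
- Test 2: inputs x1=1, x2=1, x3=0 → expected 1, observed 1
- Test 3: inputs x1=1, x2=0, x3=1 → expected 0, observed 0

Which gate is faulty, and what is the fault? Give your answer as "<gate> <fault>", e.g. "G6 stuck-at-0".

G1 stuck-at-1

Fault-free values for test 1 (x1=0, x2=1, x3=1): G1=0, G2=0, G3=0, G4=1, G5=1, G6=0, G7=1, giving Y=1. Observed 0.
Test 1: faults giving observed 0 are {G1 stuck-at-1, G2 stuck-at-1, G3 stuck-at-1, G4 stuck-at-0, G5 stuck-at-0, G6 stuck-at-1, G7 stuck-at-0}.
Test 2 (x1=1, x2=1, x3=0): fault-free G1=0, G2=0, G3=1, G4=1, G5=1, G6=0, G7=1 → 1; observed 1. Eliminates G2 stuck-at-1, G4 stuck-at-0, G5 stuck-at-0, G6 stuck-at-1, G7 stuck-at-0.
Test 3 (x1=1, x2=0, x3=1): fault-free G1=0, G2=0, G3=0, G4=1, G5=1, G6=1, G7=0 → 0; observed 0. Eliminates G3 stuck-at-1.
Only G1 stuck-at-1 is consistent with every test.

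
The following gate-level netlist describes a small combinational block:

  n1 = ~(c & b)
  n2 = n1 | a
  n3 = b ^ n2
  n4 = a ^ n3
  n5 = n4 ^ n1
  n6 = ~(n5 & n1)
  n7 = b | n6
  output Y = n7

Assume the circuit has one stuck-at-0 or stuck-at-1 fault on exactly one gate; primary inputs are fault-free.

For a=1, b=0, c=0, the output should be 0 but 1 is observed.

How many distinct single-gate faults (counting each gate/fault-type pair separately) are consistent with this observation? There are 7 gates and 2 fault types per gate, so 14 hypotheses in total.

Fault-free: n1=1, n2=1, n3=1, n4=0, n5=1, n6=0, n7=0 → 0. Observed 1.
  n1 stuck-at-0: output 1 ✓
  n1 stuck-at-1: output 0 ✗
  n2 stuck-at-0: output 1 ✓
  n2 stuck-at-1: output 0 ✗
  n3 stuck-at-0: output 1 ✓
  n3 stuck-at-1: output 0 ✗
  n4 stuck-at-0: output 0 ✗
  n4 stuck-at-1: output 1 ✓
  n5 stuck-at-0: output 1 ✓
  n5 stuck-at-1: output 0 ✗
  n6 stuck-at-0: output 0 ✗
  n6 stuck-at-1: output 1 ✓
  n7 stuck-at-0: output 0 ✗
  n7 stuck-at-1: output 1 ✓
Consistent faults: {n1 stuck-at-0, n2 stuck-at-0, n3 stuck-at-0, n4 stuck-at-1, n5 stuck-at-0, n6 stuck-at-1, n7 stuck-at-1} — 7 in all.

7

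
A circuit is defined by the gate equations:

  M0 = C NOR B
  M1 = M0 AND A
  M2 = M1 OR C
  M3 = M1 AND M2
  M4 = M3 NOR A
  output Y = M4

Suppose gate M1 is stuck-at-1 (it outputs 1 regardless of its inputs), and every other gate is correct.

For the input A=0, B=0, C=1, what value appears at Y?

0

Propagate with M1 forced: M0=0, M1=1 [stuck-at-1], M2=1, M3=1, M4=0.
So Y = 0. (Without the fault it would be 1.)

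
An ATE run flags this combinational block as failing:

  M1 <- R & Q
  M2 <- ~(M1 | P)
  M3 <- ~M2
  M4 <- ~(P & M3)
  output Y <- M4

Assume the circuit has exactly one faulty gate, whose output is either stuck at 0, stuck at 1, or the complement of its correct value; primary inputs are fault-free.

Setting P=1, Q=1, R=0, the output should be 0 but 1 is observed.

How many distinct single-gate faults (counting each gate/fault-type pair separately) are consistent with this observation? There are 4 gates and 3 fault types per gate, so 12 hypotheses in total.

Fault-free: M1=0, M2=0, M3=1, M4=0 → 0. Observed 1.
  M1 stuck-at-0: output 0 ✗
  M1 stuck-at-1: output 0 ✗
  M1 inverted output: output 0 ✗
  M2 stuck-at-0: output 0 ✗
  M2 stuck-at-1: output 1 ✓
  M2 inverted output: output 1 ✓
  M3 stuck-at-0: output 1 ✓
  M3 stuck-at-1: output 0 ✗
  M3 inverted output: output 1 ✓
  M4 stuck-at-0: output 0 ✗
  M4 stuck-at-1: output 1 ✓
  M4 inverted output: output 1 ✓
Consistent faults: {M2 stuck-at-1, M2 inverted output, M3 stuck-at-0, M3 inverted output, M4 stuck-at-1, M4 inverted output} — 6 in all.

6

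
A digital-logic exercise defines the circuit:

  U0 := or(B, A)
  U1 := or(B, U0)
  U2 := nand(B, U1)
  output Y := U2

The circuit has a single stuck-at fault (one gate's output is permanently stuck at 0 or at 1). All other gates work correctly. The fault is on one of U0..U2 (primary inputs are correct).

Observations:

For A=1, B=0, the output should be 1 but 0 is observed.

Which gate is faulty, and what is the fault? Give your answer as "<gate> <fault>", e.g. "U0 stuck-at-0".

U2 stuck-at-0

Fault-free values for test 1 (A=1, B=0): U0=1, U1=1, U2=1, giving Y=1. Observed 0.
Test 1: faults giving observed 0 are {U2 stuck-at-0}.
Only U2 stuck-at-0 is consistent with every test.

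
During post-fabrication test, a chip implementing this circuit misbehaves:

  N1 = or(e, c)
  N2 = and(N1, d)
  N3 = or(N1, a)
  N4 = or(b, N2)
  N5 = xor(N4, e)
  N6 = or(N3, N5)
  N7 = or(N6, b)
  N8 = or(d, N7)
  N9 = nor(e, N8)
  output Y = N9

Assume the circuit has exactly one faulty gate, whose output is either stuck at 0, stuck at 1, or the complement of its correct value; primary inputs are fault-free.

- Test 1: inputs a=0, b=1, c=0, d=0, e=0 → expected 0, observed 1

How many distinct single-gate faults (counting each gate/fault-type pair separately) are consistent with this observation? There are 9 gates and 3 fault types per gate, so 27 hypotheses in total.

6

Fault-free: N1=0, N2=0, N3=0, N4=1, N5=1, N6=1, N7=1, N8=1, N9=0 → 0. Observed 1.
  N1: none of the 3 fault types match ✗
  N2: none of the 3 fault types match ✗
  N3: none of the 3 fault types match ✗
  N4: none of the 3 fault types match ✗
  N5: none of the 3 fault types match ✗
  N6: none of the 3 fault types match ✗
  N7: stuck-at-0, inverted output ✓; others ✗
  N8: stuck-at-0, inverted output ✓; others ✗
  N9: stuck-at-1, inverted output ✓; others ✗
Consistent faults: {N7 stuck-at-0, N7 inverted output, N8 stuck-at-0, N8 inverted output, N9 stuck-at-1, N9 inverted output} — 6 in all.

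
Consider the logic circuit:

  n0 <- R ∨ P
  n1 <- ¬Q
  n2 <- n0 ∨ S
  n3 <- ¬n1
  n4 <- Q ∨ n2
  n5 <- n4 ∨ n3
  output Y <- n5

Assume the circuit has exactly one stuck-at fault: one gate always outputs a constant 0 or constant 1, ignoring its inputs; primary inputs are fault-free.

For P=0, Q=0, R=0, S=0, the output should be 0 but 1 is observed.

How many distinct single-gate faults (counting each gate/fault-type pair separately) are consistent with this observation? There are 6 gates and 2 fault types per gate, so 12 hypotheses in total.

6

Fault-free: n0=0, n1=1, n2=0, n3=0, n4=0, n5=0 → 0. Observed 1.
  n0 stuck-at-0: output 0 ✗
  n0 stuck-at-1: output 1 ✓
  n1 stuck-at-0: output 1 ✓
  n1 stuck-at-1: output 0 ✗
  n2 stuck-at-0: output 0 ✗
  n2 stuck-at-1: output 1 ✓
  n3 stuck-at-0: output 0 ✗
  n3 stuck-at-1: output 1 ✓
  n4 stuck-at-0: output 0 ✗
  n4 stuck-at-1: output 1 ✓
  n5 stuck-at-0: output 0 ✗
  n5 stuck-at-1: output 1 ✓
Consistent faults: {n0 stuck-at-1, n1 stuck-at-0, n2 stuck-at-1, n3 stuck-at-1, n4 stuck-at-1, n5 stuck-at-1} — 6 in all.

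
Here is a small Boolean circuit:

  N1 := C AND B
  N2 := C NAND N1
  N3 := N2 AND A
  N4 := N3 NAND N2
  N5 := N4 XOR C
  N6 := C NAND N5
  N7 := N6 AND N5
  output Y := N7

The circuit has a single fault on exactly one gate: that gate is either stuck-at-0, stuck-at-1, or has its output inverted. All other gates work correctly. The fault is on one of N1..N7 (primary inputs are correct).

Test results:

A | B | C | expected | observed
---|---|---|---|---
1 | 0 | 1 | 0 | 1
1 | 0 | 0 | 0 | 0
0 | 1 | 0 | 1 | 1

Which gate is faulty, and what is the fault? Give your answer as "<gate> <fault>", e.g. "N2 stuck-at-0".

Fault-free values for test 1 (A=1, B=0, C=1): N1=0, N2=1, N3=1, N4=0, N5=1, N6=0, N7=0, giving Y=0. Observed 1.
Test 1: faults giving observed 1 are {N6 stuck-at-1, N6 inverted output, N7 stuck-at-1, N7 inverted output}.
Test 2 (A=1, B=0, C=0): fault-free N1=0, N2=1, N3=1, N4=0, N5=0, N6=1, N7=0 → 0; observed 0. Eliminates N7 stuck-at-1, N7 inverted output.
Test 3 (A=0, B=1, C=0): fault-free N1=0, N2=1, N3=0, N4=1, N5=1, N6=1, N7=1 → 1; observed 1. Eliminates N6 inverted output.
Only N6 stuck-at-1 is consistent with every test.

N6 stuck-at-1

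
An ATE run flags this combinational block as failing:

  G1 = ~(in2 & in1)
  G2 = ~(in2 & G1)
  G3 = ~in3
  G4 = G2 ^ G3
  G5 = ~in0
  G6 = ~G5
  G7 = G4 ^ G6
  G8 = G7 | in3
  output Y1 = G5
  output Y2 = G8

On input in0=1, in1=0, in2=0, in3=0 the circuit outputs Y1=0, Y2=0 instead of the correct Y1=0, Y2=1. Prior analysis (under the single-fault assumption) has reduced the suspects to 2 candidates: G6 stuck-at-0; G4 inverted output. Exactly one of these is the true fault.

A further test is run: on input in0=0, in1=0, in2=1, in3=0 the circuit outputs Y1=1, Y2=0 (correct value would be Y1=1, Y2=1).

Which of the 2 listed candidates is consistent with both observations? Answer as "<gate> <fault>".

G4 inverted output

Evaluate each candidate on input in0=0, in1=0, in2=1, in3=0:
  G6 stuck-at-0: G1=1, G2=0, G3=1, G4=1, G5=1, G6=0 [stuck-at-0], G7=1, G8=1 → Y1=1, Y2=1 — eliminated
  G4 inverted output: G1=1, G2=0, G3=1, G4=0 [inverted output], G5=1, G6=0, G7=0, G8=0 → Y1=1, Y2=0 — matches
Only G4 inverted output reproduces the observed Y1=1, Y2=0.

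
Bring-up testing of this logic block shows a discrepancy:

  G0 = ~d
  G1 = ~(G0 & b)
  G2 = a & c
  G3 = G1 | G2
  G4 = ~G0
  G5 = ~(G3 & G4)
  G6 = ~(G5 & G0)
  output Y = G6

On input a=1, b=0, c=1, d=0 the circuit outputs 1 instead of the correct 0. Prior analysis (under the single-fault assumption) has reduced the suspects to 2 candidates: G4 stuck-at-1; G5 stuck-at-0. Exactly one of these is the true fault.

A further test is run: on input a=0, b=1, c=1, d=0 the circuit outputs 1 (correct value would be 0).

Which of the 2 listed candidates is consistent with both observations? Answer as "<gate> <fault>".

G5 stuck-at-0

Evaluate each candidate on input a=0, b=1, c=1, d=0:
  G4 stuck-at-1: G0=1, G1=0, G2=0, G3=0, G4=1 [stuck-at-1], G5=1, G6=0 → 0 — eliminated
  G5 stuck-at-0: G0=1, G1=0, G2=0, G3=0, G4=0, G5=0 [stuck-at-0], G6=1 → 1 — matches
Only G5 stuck-at-0 reproduces the observed 1.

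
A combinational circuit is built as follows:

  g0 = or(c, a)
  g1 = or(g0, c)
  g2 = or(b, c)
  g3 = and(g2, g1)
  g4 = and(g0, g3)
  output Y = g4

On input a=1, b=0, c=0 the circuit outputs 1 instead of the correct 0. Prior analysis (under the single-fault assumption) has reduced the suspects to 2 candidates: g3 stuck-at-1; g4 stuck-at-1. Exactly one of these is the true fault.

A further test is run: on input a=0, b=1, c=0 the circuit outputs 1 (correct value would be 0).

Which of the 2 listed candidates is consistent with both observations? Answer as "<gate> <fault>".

Evaluate each candidate on input a=0, b=1, c=0:
  g3 stuck-at-1: g0=0, g1=0, g2=1, g3=1 [stuck-at-1], g4=0 → 0 — eliminated
  g4 stuck-at-1: g0=0, g1=0, g2=1, g3=0, g4=1 [stuck-at-1] → 1 — matches
Only g4 stuck-at-1 reproduces the observed 1.

g4 stuck-at-1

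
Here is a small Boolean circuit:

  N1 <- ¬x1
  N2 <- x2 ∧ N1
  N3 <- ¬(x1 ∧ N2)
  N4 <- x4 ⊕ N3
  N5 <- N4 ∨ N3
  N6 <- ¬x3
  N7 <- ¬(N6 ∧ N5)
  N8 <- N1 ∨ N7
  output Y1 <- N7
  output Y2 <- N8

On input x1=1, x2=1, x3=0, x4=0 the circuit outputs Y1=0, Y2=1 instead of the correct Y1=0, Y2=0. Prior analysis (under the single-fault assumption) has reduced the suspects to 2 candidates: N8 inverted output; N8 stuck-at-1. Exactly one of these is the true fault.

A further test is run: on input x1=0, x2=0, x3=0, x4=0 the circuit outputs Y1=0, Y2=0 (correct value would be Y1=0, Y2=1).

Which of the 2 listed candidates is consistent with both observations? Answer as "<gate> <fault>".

N8 inverted output

Evaluate each candidate on input x1=0, x2=0, x3=0, x4=0:
  N8 inverted output: N1=1, N2=0, N3=1, N4=1, N5=1, N6=1, N7=0, N8=0 [inverted output] → Y1=0, Y2=0 — matches
  N8 stuck-at-1: N1=1, N2=0, N3=1, N4=1, N5=1, N6=1, N7=0, N8=1 [stuck-at-1] → Y1=0, Y2=1 — eliminated
Only N8 inverted output reproduces the observed Y1=0, Y2=0.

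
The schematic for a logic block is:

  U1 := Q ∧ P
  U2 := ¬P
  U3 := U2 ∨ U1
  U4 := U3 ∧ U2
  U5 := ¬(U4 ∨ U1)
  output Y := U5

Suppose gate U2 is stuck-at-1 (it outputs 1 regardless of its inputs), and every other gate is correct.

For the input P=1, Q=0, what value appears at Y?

0

Propagate with U2 forced: U1=0, U2=1 [stuck-at-1], U3=1, U4=1, U5=0.
So Y = 0. (Without the fault it would be 1.)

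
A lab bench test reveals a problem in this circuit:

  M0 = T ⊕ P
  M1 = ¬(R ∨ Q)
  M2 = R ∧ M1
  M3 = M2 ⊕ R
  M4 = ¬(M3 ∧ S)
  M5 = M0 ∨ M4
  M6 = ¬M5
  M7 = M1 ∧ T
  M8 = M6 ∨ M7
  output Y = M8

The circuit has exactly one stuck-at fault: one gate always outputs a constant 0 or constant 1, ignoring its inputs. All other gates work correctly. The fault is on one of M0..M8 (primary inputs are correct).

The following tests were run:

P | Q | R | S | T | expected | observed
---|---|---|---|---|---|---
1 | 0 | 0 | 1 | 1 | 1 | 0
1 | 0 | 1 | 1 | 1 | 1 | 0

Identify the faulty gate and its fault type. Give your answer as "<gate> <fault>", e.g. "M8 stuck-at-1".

M8 stuck-at-0

Fault-free values for test 1 (P=1, Q=0, R=0, S=1, T=1): M0=0, M1=1, M2=0, M3=0, M4=1, M5=1, M6=0, M7=1, M8=1, giving Y=1. Observed 0.
Test 1: faults giving observed 0 are {M1 stuck-at-0, M7 stuck-at-0, M8 stuck-at-0}.
Test 2 (P=1, Q=0, R=1, S=1, T=1): fault-free M0=0, M1=0, M2=0, M3=1, M4=0, M5=0, M6=1, M7=0, M8=1 → 1; observed 0. Eliminates M1 stuck-at-0, M7 stuck-at-0.
Only M8 stuck-at-0 is consistent with every test.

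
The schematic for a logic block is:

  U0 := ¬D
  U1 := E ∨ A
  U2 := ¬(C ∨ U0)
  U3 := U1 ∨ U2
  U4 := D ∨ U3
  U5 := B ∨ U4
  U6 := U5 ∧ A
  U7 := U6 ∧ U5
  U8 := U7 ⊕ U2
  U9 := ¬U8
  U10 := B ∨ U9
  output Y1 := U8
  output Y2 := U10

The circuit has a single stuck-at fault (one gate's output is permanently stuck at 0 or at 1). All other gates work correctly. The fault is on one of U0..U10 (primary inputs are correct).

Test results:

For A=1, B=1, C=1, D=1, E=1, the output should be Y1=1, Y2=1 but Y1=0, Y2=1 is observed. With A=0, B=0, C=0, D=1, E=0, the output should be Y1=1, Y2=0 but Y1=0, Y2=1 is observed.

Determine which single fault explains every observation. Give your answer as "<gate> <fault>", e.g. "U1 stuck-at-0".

Fault-free values for test 1 (A=1, B=1, C=1, D=1, E=1): U0=0, U1=1, U2=0, U3=1, U4=1, U5=1, U6=1, U7=1, U8=1, U9=0, U10=1, giving Y1=1, Y2=1. Observed Y1=0, Y2=1.
Test 1: faults giving observed Y1=0, Y2=1 are {U2 stuck-at-1, U5 stuck-at-0, U6 stuck-at-0, U7 stuck-at-0, U8 stuck-at-0}.
Test 2 (A=0, B=0, C=0, D=1, E=0): fault-free U0=0, U1=0, U2=1, U3=1, U4=1, U5=1, U6=0, U7=0, U8=1, U9=0, U10=0 → Y1=1, Y2=0; observed Y1=0, Y2=1. Eliminates U2 stuck-at-1, U5 stuck-at-0, U6 stuck-at-0, U7 stuck-at-0.
Only U8 stuck-at-0 is consistent with every test.

U8 stuck-at-0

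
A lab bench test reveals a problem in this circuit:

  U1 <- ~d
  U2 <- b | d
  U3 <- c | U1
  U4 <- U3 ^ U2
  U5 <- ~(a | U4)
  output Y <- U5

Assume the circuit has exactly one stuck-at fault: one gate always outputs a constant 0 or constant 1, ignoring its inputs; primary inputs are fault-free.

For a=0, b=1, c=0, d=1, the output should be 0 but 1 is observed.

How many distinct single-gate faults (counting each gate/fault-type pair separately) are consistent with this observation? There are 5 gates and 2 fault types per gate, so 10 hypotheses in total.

5

Fault-free: U1=0, U2=1, U3=0, U4=1, U5=0 → 0. Observed 1.
  U1 stuck-at-0: output 0 ✗
  U1 stuck-at-1: output 1 ✓
  U2 stuck-at-0: output 1 ✓
  U2 stuck-at-1: output 0 ✗
  U3 stuck-at-0: output 0 ✗
  U3 stuck-at-1: output 1 ✓
  U4 stuck-at-0: output 1 ✓
  U4 stuck-at-1: output 0 ✗
  U5 stuck-at-0: output 0 ✗
  U5 stuck-at-1: output 1 ✓
Consistent faults: {U1 stuck-at-1, U2 stuck-at-0, U3 stuck-at-1, U4 stuck-at-0, U5 stuck-at-1} — 5 in all.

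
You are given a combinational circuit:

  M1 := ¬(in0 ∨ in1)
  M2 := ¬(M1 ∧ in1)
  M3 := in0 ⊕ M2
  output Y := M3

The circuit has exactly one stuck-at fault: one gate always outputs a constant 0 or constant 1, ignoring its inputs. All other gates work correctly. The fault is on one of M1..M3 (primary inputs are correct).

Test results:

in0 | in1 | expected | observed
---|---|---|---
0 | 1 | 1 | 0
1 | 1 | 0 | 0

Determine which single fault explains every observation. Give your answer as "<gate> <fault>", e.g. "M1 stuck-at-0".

Fault-free values for test 1 (in0=0, in1=1): M1=0, M2=1, M3=1, giving Y=1. Observed 0.
Test 1: faults giving observed 0 are {M1 stuck-at-1, M2 stuck-at-0, M3 stuck-at-0}.
Test 2 (in0=1, in1=1): fault-free M1=0, M2=1, M3=0 → 0; observed 0. Eliminates M1 stuck-at-1, M2 stuck-at-0.
Only M3 stuck-at-0 is consistent with every test.

M3 stuck-at-0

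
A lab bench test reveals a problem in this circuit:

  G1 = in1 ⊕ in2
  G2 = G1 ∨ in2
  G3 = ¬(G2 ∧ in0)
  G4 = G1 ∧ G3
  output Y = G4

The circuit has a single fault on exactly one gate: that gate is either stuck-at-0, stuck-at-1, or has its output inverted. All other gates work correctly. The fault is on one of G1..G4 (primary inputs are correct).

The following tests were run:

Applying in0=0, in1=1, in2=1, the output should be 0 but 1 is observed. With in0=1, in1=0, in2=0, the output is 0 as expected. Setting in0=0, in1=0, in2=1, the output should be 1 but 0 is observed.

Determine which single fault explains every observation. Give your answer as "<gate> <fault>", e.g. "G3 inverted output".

Fault-free values for test 1 (in0=0, in1=1, in2=1): G1=0, G2=1, G3=1, G4=0, giving Y=0. Observed 1.
Test 1: faults giving observed 1 are {G1 stuck-at-1, G1 inverted output, G4 stuck-at-1, G4 inverted output}.
Test 2 (in0=1, in1=0, in2=0): fault-free G1=0, G2=0, G3=1, G4=0 → 0; observed 0. Eliminates G4 stuck-at-1, G4 inverted output.
Test 3 (in0=0, in1=0, in2=1): fault-free G1=1, G2=1, G3=1, G4=1 → 1; observed 0. Eliminates G1 stuck-at-1.
Only G1 inverted output is consistent with every test.

G1 inverted output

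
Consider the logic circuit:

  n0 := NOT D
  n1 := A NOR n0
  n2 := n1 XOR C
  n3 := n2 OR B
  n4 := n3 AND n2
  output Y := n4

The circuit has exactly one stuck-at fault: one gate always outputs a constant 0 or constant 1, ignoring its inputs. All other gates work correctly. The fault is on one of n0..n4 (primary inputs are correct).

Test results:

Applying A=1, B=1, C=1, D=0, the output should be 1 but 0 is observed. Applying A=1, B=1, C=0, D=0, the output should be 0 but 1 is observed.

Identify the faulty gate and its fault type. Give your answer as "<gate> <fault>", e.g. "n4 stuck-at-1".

Fault-free values for test 1 (A=1, B=1, C=1, D=0): n0=1, n1=0, n2=1, n3=1, n4=1, giving Y=1. Observed 0.
Test 1: faults giving observed 0 are {n1 stuck-at-1, n2 stuck-at-0, n3 stuck-at-0, n4 stuck-at-0}.
Test 2 (A=1, B=1, C=0, D=0): fault-free n0=1, n1=0, n2=0, n3=1, n4=0 → 0; observed 1. Eliminates n2 stuck-at-0, n3 stuck-at-0, n4 stuck-at-0.
Only n1 stuck-at-1 is consistent with every test.

n1 stuck-at-1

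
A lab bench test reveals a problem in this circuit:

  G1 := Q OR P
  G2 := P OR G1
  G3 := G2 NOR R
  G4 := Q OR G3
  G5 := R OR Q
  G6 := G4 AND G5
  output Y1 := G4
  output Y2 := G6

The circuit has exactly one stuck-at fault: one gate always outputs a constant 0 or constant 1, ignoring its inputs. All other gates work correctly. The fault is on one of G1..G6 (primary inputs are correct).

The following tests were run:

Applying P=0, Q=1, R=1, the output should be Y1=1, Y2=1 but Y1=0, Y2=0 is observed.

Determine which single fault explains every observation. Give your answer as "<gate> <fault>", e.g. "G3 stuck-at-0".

G4 stuck-at-0

Fault-free values for test 1 (P=0, Q=1, R=1): G1=1, G2=1, G3=0, G4=1, G5=1, G6=1, giving Y1=1, Y2=1. Observed Y1=0, Y2=0.
Test 1: faults giving observed Y1=0, Y2=0 are {G4 stuck-at-0}.
Only G4 stuck-at-0 is consistent with every test.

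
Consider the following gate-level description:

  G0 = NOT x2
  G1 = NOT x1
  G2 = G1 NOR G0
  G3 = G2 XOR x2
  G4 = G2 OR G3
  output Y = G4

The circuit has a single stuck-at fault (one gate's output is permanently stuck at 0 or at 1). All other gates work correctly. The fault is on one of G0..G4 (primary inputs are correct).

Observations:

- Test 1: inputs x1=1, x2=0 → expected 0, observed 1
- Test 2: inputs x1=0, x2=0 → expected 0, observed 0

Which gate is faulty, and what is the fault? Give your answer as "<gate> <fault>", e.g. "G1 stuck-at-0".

G0 stuck-at-0

Fault-free values for test 1 (x1=1, x2=0): G0=1, G1=0, G2=0, G3=0, G4=0, giving Y=0. Observed 1.
Test 1: faults giving observed 1 are {G0 stuck-at-0, G2 stuck-at-1, G3 stuck-at-1, G4 stuck-at-1}.
Test 2 (x1=0, x2=0): fault-free G0=1, G1=1, G2=0, G3=0, G4=0 → 0; observed 0. Eliminates G2 stuck-at-1, G3 stuck-at-1, G4 stuck-at-1.
Only G0 stuck-at-0 is consistent with every test.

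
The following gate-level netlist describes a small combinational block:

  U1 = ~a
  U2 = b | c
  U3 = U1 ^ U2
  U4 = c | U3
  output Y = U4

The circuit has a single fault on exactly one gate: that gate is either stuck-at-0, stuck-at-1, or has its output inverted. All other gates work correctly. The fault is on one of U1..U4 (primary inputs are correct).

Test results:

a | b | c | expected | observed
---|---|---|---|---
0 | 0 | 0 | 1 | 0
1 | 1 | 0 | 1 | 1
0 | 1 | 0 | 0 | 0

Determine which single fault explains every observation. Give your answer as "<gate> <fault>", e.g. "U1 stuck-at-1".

U2 stuck-at-1

Fault-free values for test 1 (a=0, b=0, c=0): U1=1, U2=0, U3=1, U4=1, giving Y=1. Observed 0.
Test 1: faults giving observed 0 are {U1 stuck-at-0, U1 inverted output, U2 stuck-at-1, U2 inverted output, U3 stuck-at-0, U3 inverted output, U4 stuck-at-0, U4 inverted output}.
Test 2 (a=1, b=1, c=0): fault-free U1=0, U2=1, U3=1, U4=1 → 1; observed 1. Eliminates U1 inverted output, U2 inverted output, U3 stuck-at-0, U3 inverted output, U4 stuck-at-0, U4 inverted output.
Test 3 (a=0, b=1, c=0): fault-free U1=1, U2=1, U3=0, U4=0 → 0; observed 0. Eliminates U1 stuck-at-0.
Only U2 stuck-at-1 is consistent with every test.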